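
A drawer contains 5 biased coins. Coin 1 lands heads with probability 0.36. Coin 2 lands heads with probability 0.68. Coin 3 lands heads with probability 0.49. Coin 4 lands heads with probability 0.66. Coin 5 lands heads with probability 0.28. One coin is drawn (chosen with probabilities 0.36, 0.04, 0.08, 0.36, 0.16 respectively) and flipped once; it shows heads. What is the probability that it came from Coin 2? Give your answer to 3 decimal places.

Tabulate prior·likelihood by source: [1] prior 0.36, lik 0.36, product 0.1296; [2] prior 0.04, lik 0.68, product 0.02720; [3] prior 0.08, lik 0.49, product 0.03920; [4] prior 0.36, lik 0.66, product 0.2376; [5] prior 0.16, lik 0.28, product 0.04480.
Normalizing constant = 0.47840; the posterior for Coin 2 is its product over the sum, 0.02720/0.47840 = 0.057.

Posterior probability ≈ 0.057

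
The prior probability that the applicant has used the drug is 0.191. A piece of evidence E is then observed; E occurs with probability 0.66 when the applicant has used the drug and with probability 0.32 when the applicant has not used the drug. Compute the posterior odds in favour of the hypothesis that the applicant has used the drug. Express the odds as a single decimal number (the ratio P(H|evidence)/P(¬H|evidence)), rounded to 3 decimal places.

Prior odds = 0.191/(1−0.191) = 0.23609. In log-odds, ln(0.23609) = -1.4435.
Add log likelihood ratio: ln(2.0625) = 0.72392.
Posterior log-odds = -0.71961, so posterior odds = exp(-0.71961) = 0.48694.

Posterior odds ≈ 0.487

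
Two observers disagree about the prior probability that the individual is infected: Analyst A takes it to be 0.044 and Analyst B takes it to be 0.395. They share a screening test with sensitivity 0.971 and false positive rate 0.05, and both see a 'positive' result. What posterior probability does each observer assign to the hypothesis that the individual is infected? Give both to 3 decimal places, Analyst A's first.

The likelihood ratio for a 'positive' result is 0.971/0.05 = 19.420.
Analyst A: prior odds 0.044/0.956 = 0.046025; posterior odds 0.89381; posterior probability 0.472.
Analyst B: prior odds 0.395/0.605 = 0.65289; posterior odds 12.679; posterior probability 0.927.

Analyst A: 0.472; Analyst B: 0.927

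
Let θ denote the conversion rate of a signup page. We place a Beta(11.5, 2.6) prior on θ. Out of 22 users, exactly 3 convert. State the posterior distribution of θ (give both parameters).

Posterior: Beta(14.5, 21.6)

The binomial likelihood is conjugate to the Beta prior: with 3 successes and 19 failures, the posterior is Beta(11.5+3, 2.6+19) = Beta(14.5, 21.6).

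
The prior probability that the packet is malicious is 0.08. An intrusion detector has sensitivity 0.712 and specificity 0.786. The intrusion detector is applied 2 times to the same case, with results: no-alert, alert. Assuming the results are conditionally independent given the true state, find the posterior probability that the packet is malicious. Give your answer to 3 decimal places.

With H the event that the packet is malicious, the joint likelihood of the observed sequence is P(data|H) = 0.288·0.712 = 0.20506 and P(data|¬H) = 0.786·0.214 = 0.16820.
Bayes: P(H|data) = 0.08·0.20506 / (0.08·0.20506 + 0.92·0.16820) = 0.016404/0.17115 = 0.0958.

Posterior P(H) ≈ 0.096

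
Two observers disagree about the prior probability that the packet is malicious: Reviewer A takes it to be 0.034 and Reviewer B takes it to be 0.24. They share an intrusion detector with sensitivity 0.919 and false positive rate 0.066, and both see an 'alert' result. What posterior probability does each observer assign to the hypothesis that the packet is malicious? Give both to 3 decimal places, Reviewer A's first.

The likelihood ratio for an 'alert' result is 0.919/0.066 = 13.924.
Reviewer A: prior odds 0.034/0.966 = 0.035197; posterior odds 0.49009; posterior probability 0.329.
Reviewer B: prior odds 0.24/0.76 = 0.31579; posterior odds 4.3971; posterior probability 0.815.

Reviewer A: 0.329; Reviewer B: 0.815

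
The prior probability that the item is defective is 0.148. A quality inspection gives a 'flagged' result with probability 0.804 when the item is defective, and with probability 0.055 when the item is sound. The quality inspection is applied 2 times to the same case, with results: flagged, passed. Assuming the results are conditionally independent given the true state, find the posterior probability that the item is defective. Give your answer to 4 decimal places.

Posterior P(H) ≈ 0.3450

Let H be the event that the item is defective; start with P(H) = 0.148. P('flagged'|H) = 0.804, P('flagged'|¬H) = 0.055.
Update on result 1 ('flagged'): P(H) ← 0.804·0.1480 / (0.804·0.1480 + 0.055·0.8520) = 0.11899/0.16585 = 0.7175.
Update on result 2 ('passed'): P(H) ← 0.196·0.7175 / (0.196·0.7175 + 0.945·0.2825) = 0.14062/0.40762 = 0.3450.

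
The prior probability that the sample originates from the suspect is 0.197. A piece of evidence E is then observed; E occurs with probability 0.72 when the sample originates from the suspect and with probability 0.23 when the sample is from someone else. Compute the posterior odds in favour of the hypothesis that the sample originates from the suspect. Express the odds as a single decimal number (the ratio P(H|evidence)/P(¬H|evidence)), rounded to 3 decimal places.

Prior odds = 0.197/(1−0.197) = 0.24533. In log-odds, ln(0.24533) = -1.4052.
Add log likelihood ratio: ln(3.1304) = 1.1412.
Posterior log-odds = -0.26398, so posterior odds = exp(-0.26398) = 0.76799.

Posterior odds ≈ 0.768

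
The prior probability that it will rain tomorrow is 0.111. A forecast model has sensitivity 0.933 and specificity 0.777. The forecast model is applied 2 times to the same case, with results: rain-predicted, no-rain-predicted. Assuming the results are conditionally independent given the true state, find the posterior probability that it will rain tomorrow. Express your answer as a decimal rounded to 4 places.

With H the event that it will rain tomorrow, the joint likelihood of the observed sequence is P(data|H) = 0.933·0.067 = 0.062511 and P(data|¬H) = 0.223·0.777 = 0.17327.
Bayes: P(H|data) = 0.111·0.062511 / (0.111·0.062511 + 0.889·0.17327) = 0.0069387/0.16098 = 0.0431.

Posterior P(H) ≈ 0.0431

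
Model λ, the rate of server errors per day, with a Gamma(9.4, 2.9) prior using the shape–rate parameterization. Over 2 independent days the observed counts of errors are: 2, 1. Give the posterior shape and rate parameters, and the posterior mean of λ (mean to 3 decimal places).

The Poisson likelihood adds the total count to the shape and the number of exposure periods to the rate. Here ∑xᵢ = 3 and n = 2, so shape 9.4→12.4 and rate 2.9→4.9.
Posterior mean = shape/rate = 12.4/4.9 = 2.531.

Posterior: Gamma(shape=12.4, rate=4.9); mean ≈ 2.531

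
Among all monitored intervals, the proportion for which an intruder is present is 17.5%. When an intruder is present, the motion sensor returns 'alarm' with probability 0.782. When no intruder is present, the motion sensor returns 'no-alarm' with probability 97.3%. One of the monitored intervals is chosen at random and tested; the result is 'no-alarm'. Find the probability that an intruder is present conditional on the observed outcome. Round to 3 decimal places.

Write H for 'an intruder is present'. Prior odds H:¬H = 0.175/0.825 = 0.21212. For the 'no-alarm' outcome, the likelihood ratio is 0.218/0.973 = 0.22405.
Posterior odds = 0.21212 × 0.22405 = 0.047526, so P(H|E) = 0.047526/(1+0.047526) = 0.045.

P(H | E) ≈ 0.045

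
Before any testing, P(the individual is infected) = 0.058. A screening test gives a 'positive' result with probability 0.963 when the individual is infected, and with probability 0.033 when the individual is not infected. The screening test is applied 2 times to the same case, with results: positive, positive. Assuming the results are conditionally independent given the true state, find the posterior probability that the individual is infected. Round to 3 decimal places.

Posterior P(H) ≈ 0.981

With H the event that the individual is infected, the joint likelihood of the observed sequence is P(data|H) = 0.963·0.963 = 0.92737 and P(data|¬H) = 0.033·0.033 = 0.0010890.
Bayes: P(H|data) = 0.058·0.92737 / (0.058·0.92737 + 0.942·0.0010890) = 0.053787/0.054813 = 0.9813.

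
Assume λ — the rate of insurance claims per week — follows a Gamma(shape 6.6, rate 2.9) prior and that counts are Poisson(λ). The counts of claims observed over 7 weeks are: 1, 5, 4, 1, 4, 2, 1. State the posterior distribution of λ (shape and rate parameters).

Posterior: Gamma(shape=24.6, rate=9.9)

Total count ∑xᵢ = 18 over n = 7 weeks.
Gamma is conjugate to the Poisson likelihood: posterior is Gamma(shape = 6.6+18 = 24.6, rate = 2.9+7 = 9.9).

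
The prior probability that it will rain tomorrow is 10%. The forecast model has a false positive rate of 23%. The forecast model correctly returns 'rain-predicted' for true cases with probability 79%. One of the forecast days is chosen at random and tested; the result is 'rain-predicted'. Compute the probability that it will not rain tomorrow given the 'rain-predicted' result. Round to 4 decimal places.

Write H for 'it will rain tomorrow'. Prior odds H:¬H = 0.1/0.9 = 0.11111. For the 'rain-predicted' outcome, the likelihood ratio is 0.79/0.23 = 3.4348.
Posterior odds = 0.11111 × 3.4348 = 0.38164, so P(H|E) = 0.38164/(1+0.38164) = 0.2762. Then P(¬H|E) = 1 − 0.2762 = 0.7238.

P(¬H | E) ≈ 0.7238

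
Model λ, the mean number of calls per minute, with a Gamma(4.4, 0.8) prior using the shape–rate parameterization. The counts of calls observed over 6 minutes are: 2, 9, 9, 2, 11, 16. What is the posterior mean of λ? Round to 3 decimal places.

Total count ∑xᵢ = 49 over n = 6 minutes.
Gamma is conjugate to the Poisson likelihood: posterior is Gamma(shape = 4.4+49 = 53.4, rate = 0.8+6 = 6.8).
Posterior mean = shape/rate = 53.4/6.8 = 7.853.

Posterior mean ≈ 7.853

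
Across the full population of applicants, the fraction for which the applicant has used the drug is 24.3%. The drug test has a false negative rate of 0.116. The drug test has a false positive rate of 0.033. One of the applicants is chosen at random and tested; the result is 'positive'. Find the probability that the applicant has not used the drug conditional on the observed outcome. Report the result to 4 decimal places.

P(¬H | E) ≈ 0.1042

Write H for 'the applicant has used the drug'. Prior odds H:¬H = 0.243/0.757 = 0.32100. For the 'positive' outcome, the likelihood ratio is 0.884/0.033 = 26.788.
Posterior odds = 0.32100 × 26.788 = 8.5990, so P(H|E) = 8.5990/(1+8.5990) = 0.8958. Then P(¬H|E) = 1 − 0.8958 = 0.1042.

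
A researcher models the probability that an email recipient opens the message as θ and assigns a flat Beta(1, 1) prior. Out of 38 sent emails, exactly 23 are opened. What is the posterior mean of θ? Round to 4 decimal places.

Posterior mean ≈ 0.6000

The binomial likelihood is conjugate to the Beta prior: with 23 successes and 15 failures, the posterior is Beta(1+23, 1+15) = Beta(24, 16).
E[θ | data] = 24/(24+16) = 0.6000.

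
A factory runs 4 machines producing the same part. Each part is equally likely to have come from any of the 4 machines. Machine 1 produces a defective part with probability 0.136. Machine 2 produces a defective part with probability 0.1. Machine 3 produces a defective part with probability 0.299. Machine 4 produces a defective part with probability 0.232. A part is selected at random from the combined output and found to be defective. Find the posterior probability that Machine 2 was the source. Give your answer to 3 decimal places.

P(defective|M1) = 0.136; P(defective|M2) = 0.1; P(defective|M3) = 0.299; P(defective|M4) = 0.232.
Prior × likelihood for each source: 0.25·0.136=0.03400, 0.25·0.1=0.02500, 0.25·0.299=0.07475, 0.25·0.232=0.05800. Summing gives P(defective) = 0.19175.
P(Machine 2 | defective) = 0.02500 / 0.19175 = 0.130.

Posterior probability ≈ 0.130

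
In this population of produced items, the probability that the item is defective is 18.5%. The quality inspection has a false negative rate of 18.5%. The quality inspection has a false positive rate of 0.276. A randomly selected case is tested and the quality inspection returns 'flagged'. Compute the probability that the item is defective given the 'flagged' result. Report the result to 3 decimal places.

Let H be the event that the item is defective. P(H) = 0.185, so P(¬H) = 0.815. With E the 'flagged' result, P(E|H) = 0.815 and P(E|¬H) = 0.276.
P(E) = 0.815·0.185 + 0.276·0.815 = 0.15077 + 0.22494 = 0.37572.
By Bayes' theorem, P(H|E) = 0.15077 / 0.37572 = 0.401.

P(H | E) ≈ 0.401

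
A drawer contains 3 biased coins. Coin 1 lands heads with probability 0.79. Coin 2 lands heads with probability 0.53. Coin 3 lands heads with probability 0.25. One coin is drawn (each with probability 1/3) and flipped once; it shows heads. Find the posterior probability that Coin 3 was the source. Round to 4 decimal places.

P(heads|C1) = 0.79; P(heads|C2) = 0.53; P(heads|C3) = 0.25.
Prior × likelihood for each source: 0.333333·0.79=0.2633, 0.333333·0.53=0.1767, 0.333333·0.25=0.08333. Summing gives P(heads) = 0.52333.
P(Coin 3 | heads) = 0.08333 / 0.52333 = 0.1592.

Posterior probability ≈ 0.1592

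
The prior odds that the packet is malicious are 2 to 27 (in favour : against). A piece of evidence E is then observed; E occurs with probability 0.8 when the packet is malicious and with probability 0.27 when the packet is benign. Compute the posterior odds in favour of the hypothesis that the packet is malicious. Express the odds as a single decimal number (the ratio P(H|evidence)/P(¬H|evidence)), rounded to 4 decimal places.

Prior odds = 2/27 = 0.074074. In log-odds, ln(0.074074) = -2.6027.
Add log likelihood ratio: ln(2.9630) = 1.0862.
Posterior log-odds = -1.5165, so posterior odds = exp(-1.5165) = 0.21948.

Posterior odds ≈ 0.2195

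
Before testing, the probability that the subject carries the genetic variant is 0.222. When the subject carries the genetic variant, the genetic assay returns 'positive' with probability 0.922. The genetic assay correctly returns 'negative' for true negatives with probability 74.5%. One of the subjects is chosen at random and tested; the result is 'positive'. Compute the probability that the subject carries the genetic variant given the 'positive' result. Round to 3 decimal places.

P(H | E) ≈ 0.508

Let H be the event that the subject carries the genetic variant. P(H) = 0.222, so P(¬H) = 0.778. With E the 'positive' result, P(E|H) = 0.922 and P(E|¬H) = 0.255.
P(E) = 0.922·0.222 + 0.255·0.778 = 0.20468 + 0.19839 = 0.40307.
By Bayes' theorem, P(H|E) = 0.20468 / 0.40307 = 0.508.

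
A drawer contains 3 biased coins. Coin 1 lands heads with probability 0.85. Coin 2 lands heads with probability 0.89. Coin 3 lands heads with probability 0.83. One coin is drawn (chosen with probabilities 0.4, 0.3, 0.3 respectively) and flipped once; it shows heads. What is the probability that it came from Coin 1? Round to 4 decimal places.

P(heads|C1) = 0.85; P(heads|C2) = 0.89; P(heads|C3) = 0.83.
Prior × likelihood for each source: 0.4·0.85=0.3400, 0.3·0.89=0.2670, 0.3·0.83=0.2490. Summing gives P(heads) = 0.85600.
P(Coin 1 | heads) = 0.3400 / 0.85600 = 0.3972.

Posterior probability ≈ 0.3972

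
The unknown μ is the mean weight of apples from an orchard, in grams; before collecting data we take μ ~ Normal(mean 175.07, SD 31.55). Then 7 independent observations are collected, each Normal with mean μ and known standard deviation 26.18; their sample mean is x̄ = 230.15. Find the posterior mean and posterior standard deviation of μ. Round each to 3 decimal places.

Prior precision 1/τ₀² = 1/31.55² = 0.00100462; data precision n/σ² = 7/26.18² = 0.0102131.
Posterior precision = 0.00100462 + 0.0102131 = 0.0112177, giving posterior SD = 1/√0.0112177 = 9.442.
Posterior mean = (0.00100462·175.07 + 0.0102131·230.15) / 0.0112177 = 225.217.

Posterior mean ≈ 225.217; posterior SD ≈ 9.442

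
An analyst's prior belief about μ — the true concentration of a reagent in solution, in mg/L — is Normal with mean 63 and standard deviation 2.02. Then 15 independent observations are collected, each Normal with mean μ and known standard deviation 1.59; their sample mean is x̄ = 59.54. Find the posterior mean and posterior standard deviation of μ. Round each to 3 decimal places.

Prior precision 1/τ₀² = 1/2.02² = 0.245074; data precision n/σ² = 15/1.59² = 5.93331.
Posterior precision = 0.245074 + 5.93331 = 6.17838, giving posterior SD = 1/√6.17838 = 0.402.
Posterior mean = (0.245074·63 + 5.93331·59.54) / 6.17838 = 59.677.

Posterior mean ≈ 59.677; posterior SD ≈ 0.402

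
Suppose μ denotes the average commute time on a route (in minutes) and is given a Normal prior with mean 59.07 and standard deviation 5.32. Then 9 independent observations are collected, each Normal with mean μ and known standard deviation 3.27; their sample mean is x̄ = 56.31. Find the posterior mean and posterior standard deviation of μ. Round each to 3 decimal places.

With known σ, the Normal prior is conjugate. Weight on the data is w = (n/σ²)/(n/σ² + 1/τ₀²) = 0.841680/(0.841680+0.0353327) = 0.95971.
Posterior mean = w·x̄ + (1−w)·μ₀ = 0.95971·56.31 + 0.040288·59.07 = 56.421. Posterior variance = 1/(0.841680+0.0353327) = 1.14023, so SD = 1.068.

Posterior mean ≈ 56.421; posterior SD ≈ 1.068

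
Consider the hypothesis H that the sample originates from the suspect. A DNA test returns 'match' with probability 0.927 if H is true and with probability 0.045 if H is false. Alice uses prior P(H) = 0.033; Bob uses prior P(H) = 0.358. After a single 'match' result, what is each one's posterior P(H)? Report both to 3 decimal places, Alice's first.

P('+'|H) = 0.927, P('+'|¬H) = 0.045.
Alice: numerator 0.927·0.033 = 0.030591; evidence = 0.030591+0.045·0.967 = 0.074106; posterior = 0.413.
Bob: numerator 0.927·0.358 = 0.33187; evidence = 0.33187+0.045·0.642 = 0.36076; posterior = 0.920.

Alice: 0.413; Bob: 0.920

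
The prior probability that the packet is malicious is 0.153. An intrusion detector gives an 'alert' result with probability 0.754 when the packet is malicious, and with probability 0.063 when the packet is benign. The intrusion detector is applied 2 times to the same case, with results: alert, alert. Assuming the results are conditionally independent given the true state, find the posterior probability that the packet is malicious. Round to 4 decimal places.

Posterior P(H) ≈ 0.9628

With H the event that the packet is malicious, the joint likelihood of the observed sequence is P(data|H) = 0.754·0.754 = 0.56852 and P(data|¬H) = 0.063·0.063 = 0.0039690.
Bayes: P(H|data) = 0.153·0.56852 / (0.153·0.56852 + 0.847·0.0039690) = 0.086983/0.090345 = 0.9628.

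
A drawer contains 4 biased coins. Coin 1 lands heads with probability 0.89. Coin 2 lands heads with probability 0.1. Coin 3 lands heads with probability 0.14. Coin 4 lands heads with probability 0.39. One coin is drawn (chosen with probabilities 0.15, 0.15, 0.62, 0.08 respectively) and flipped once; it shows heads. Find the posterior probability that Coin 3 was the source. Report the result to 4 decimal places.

P(heads|C1) = 0.89; P(heads|C2) = 0.1; P(heads|C3) = 0.14; P(heads|C4) = 0.39.
Prior × likelihood for each source: 0.15·0.89=0.1335, 0.15·0.1=0.01500, 0.62·0.14=0.08680, 0.08·0.39=0.03120. Summing gives P(heads) = 0.26650.
P(Coin 3 | heads) = 0.08680 / 0.26650 = 0.3257.

Posterior probability ≈ 0.3257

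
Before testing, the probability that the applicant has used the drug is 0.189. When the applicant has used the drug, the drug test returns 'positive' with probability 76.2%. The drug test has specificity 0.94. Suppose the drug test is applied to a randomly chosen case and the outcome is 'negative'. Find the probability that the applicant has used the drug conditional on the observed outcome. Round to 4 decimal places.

P(H | E) ≈ 0.0557

Let H be the event that the applicant has used the drug. P(H) = 0.189, so P(¬H) = 0.811. With E the 'negative' result, P(E|H) = 0.238 and P(E|¬H) = 0.94.
P(E) = 0.238·0.189 + 0.94·0.811 = 0.044982 + 0.76234 = 0.80732.
By Bayes' theorem, P(H|E) = 0.044982 / 0.80732 = 0.0557.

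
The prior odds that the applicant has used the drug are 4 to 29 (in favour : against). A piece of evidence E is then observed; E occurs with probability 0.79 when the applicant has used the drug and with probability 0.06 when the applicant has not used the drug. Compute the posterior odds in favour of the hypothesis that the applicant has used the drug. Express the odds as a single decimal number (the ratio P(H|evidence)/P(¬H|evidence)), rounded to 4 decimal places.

Prior odds = 4/29 = 0.13793. In log-odds, ln(0.13793) = -1.9810.
Add log likelihood ratio: ln(13.167) = 2.5777.
Posterior log-odds = 0.59669, so posterior odds = exp(0.59669) = 1.8161.

Posterior odds ≈ 1.8161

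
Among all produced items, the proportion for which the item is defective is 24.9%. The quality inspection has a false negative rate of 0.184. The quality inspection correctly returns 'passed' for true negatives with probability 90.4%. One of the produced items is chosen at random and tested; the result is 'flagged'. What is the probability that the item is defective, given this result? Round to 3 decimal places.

P(H | E) ≈ 0.738

Write H for 'the item is defective'. Prior odds H:¬H = 0.249/0.751 = 0.33156. For the 'flagged' outcome, the likelihood ratio is 0.816/0.096 = 8.5000.
Posterior odds = 0.33156 × 8.5000 = 2.8182, so P(H|E) = 2.8182/(1+2.8182) = 0.738.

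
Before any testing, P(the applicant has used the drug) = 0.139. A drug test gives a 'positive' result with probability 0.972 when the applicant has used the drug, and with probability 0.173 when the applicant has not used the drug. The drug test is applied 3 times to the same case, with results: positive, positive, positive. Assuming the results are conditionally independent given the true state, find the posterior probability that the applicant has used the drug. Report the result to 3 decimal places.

Posterior P(H) ≈ 0.966

With H the event that the applicant has used the drug, the joint likelihood of the observed sequence is P(data|H) = 0.972·0.972·0.972 = 0.91833 and P(data|¬H) = 0.173·0.173·0.173 = 0.0051777.
Bayes: P(H|data) = 0.139·0.91833 / (0.139·0.91833 + 0.861·0.0051777) = 0.12765/0.13211 = 0.9663.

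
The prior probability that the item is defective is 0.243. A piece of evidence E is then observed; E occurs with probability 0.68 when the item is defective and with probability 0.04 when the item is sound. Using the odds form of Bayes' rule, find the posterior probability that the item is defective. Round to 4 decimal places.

Posterior probability ≈ 0.8451

Prior odds = 0.243/(1−0.243) = 0.32100. In log-odds, ln(0.32100) = -1.1363.
Add log likelihood ratio: ln(17.000) = 2.8332.
Posterior log-odds = 1.6969, so posterior odds = exp(1.6969) = 5.4571. Converting, P(H|E) = 5.4571/6.4571 = 0.8451.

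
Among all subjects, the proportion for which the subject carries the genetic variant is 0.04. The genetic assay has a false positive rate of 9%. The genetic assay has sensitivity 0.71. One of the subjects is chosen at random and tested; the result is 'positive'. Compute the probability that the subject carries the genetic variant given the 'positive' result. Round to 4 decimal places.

Let H be the event that the subject carries the genetic variant. P(H) = 0.04, so P(¬H) = 0.96. With E the 'positive' result, P(E|H) = 0.71 and P(E|¬H) = 0.09.
P(E) = 0.71·0.04 + 0.09·0.96 = 0.028400 + 0.086400 = 0.11480.
By Bayes' theorem, P(H|E) = 0.028400 / 0.11480 = 0.2474.

P(H | E) ≈ 0.2474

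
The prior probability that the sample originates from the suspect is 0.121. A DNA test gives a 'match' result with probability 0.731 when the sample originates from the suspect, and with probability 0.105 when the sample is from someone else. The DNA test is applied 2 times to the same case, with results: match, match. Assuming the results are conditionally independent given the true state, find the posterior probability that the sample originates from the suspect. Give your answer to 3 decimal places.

With H the event that the sample originates from the suspect, the joint likelihood of the observed sequence is P(data|H) = 0.731·0.731 = 0.53436 and P(data|¬H) = 0.105·0.105 = 0.011025.
Bayes: P(H|data) = 0.121·0.53436 / (0.121·0.53436 + 0.879·0.011025) = 0.064658/0.074349 = 0.8697.

Posterior P(H) ≈ 0.870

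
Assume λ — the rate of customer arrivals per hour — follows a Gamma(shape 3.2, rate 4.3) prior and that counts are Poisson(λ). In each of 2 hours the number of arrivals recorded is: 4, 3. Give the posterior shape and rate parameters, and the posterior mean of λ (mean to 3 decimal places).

Posterior: Gamma(shape=10.2, rate=6.3); mean ≈ 1.619

The Poisson likelihood adds the total count to the shape and the number of exposure periods to the rate. Here ∑xᵢ = 7 and n = 2, so shape 3.2→10.2 and rate 4.3→6.3.
Posterior mean = shape/rate = 10.2/6.3 = 1.619.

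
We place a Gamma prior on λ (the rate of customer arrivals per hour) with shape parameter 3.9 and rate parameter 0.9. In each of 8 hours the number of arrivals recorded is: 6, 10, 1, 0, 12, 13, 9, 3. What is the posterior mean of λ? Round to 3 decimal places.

Total count ∑xᵢ = 54 over n = 8 hours.
Gamma is conjugate to the Poisson likelihood: posterior is Gamma(shape = 3.9+54 = 57.9, rate = 0.9+8 = 8.9).
E[λ | data] = 57.9/8.9 = 6.506.

Posterior mean ≈ 6.506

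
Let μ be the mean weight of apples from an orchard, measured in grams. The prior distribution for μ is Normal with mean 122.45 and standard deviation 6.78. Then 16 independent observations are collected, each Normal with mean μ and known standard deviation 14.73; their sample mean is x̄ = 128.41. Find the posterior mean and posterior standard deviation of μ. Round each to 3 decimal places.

Posterior mean ≈ 127.052; posterior SD ≈ 3.236

With known σ, the Normal prior is conjugate. Weight on the data is w = (n/σ²)/(n/σ² + 1/τ₀²) = 0.0737419/(0.0737419+0.0217541) = 0.77220.
Posterior mean = w·x̄ + (1−w)·μ₀ = 0.77220·128.41 + 0.22780·122.45 = 127.052. Posterior variance = 1/(0.0737419+0.0217541) = 10.4716, so SD = 3.236.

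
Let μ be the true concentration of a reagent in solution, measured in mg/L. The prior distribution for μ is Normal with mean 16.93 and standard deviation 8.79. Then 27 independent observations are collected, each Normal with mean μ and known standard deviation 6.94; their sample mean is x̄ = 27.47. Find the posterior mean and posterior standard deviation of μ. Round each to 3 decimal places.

Posterior mean ≈ 27.232; posterior SD ≈ 1.320

Prior precision 1/τ₀² = 1/8.79² = 0.0129426; data precision n/σ² = 27/6.94² = 0.560589.
Posterior precision = 0.0129426 + 0.560589 = 0.573532, giving posterior SD = 1/√0.573532 = 1.320.
Posterior mean = (0.0129426·16.93 + 0.560589·27.47) / 0.573532 = 27.232.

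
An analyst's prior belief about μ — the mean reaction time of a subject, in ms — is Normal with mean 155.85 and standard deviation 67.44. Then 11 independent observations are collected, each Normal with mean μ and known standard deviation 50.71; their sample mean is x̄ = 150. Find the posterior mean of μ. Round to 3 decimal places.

Posterior mean ≈ 150.286

With known σ, the Normal prior is conjugate. Weight on the data is w = (n/σ²)/(n/σ² + 1/τ₀²) = 0.00427765/(0.00427765+0.00021987) = 0.95111.
Posterior mean = w·x̄ + (1−w)·μ₀ = 0.95111·150 + 0.048887·155.85 = 150.286.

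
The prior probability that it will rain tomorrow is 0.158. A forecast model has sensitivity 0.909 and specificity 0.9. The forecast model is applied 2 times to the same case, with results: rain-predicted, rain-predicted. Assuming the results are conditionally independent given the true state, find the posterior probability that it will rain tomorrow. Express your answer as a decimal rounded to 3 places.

Posterior P(H) ≈ 0.939

Let H be the event that it will rain tomorrow; start with P(H) = 0.158. P('rain-predicted'|H) = 0.909, P('rain-predicted'|¬H) = 0.1.
Update on result 1 ('rain-predicted'): P(H) ← 0.909·0.1580 / (0.909·0.1580 + 0.1·0.8420) = 0.14362/0.22782 = 0.6304.
Update on result 2 ('rain-predicted'): P(H) ← 0.909·0.6304 / (0.909·0.6304 + 0.1·0.3696) = 0.57305/0.61000 = 0.9394.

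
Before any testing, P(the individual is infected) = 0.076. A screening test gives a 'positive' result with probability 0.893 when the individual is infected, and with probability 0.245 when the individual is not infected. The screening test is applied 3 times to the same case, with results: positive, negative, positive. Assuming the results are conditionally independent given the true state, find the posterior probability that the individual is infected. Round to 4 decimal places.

With H the event that the individual is infected, the joint likelihood of the observed sequence is P(data|H) = 0.893·0.107·0.893 = 0.085327 and P(data|¬H) = 0.245·0.755·0.245 = 0.045319.
Bayes: P(H|data) = 0.076·0.085327 / (0.076·0.085327 + 0.924·0.045319) = 0.0064849/0.048359 = 0.1341.

Posterior P(H) ≈ 0.1341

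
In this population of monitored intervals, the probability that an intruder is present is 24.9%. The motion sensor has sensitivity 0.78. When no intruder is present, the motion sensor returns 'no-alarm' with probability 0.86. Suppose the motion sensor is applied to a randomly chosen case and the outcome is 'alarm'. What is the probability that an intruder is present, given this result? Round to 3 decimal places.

P(H | E) ≈ 0.649

Write H for 'an intruder is present'. Prior odds H:¬H = 0.249/0.751 = 0.33156. For the 'alarm' outcome, the likelihood ratio is 0.78/0.14 = 5.5714.
Posterior odds = 0.33156 × 5.5714 = 1.8473, so P(H|E) = 1.8473/(1+1.8473) = 0.649.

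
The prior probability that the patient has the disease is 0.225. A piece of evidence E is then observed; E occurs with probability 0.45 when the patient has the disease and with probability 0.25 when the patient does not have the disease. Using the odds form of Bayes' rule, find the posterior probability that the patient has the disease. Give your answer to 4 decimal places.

Posterior probability ≈ 0.3432

Prior odds = 0.225/(1−0.225) = 0.29032.
Likelihood ratio for E = 0.45/0.25 = 1.8000.
Posterior odds = prior odds × LR = 0.52258.
Posterior probability = odds/(1+odds) = 0.52258/1.5226 = 0.3432.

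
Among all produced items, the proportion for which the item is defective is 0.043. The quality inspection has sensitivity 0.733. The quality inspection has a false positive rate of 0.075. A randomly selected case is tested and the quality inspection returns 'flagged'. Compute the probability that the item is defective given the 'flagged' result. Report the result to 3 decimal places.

Write H for 'the item is defective'. Prior odds H:¬H = 0.043/0.957 = 0.044932. For the 'flagged' outcome, the likelihood ratio is 0.733/0.075 = 9.7733.
Posterior odds = 0.044932 × 9.7733 = 0.43914, so P(H|E) = 0.43914/(1+0.43914) = 0.305.

P(H | E) ≈ 0.305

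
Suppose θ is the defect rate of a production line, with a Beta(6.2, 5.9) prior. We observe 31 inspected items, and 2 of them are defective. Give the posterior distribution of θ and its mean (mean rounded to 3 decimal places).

Observing 2 successes and 29 failures updates Beta(6.2, 5.9) by adding the success and failure counts to the two shape parameters: α = 6.2+2 = 8.2, β = 5.9+29 = 34.9.
E[θ | data] = 8.2/(8.2+34.9) = 0.190.

Posterior: Beta(8.2, 34.9); mean ≈ 0.190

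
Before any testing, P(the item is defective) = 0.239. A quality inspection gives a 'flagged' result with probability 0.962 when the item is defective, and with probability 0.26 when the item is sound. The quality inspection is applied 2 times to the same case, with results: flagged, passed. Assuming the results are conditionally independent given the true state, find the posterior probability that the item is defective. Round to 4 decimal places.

Posterior P(H) ≈ 0.0563

Let H be the event that the item is defective; start with P(H) = 0.239. P('flagged'|H) = 0.962, P('flagged'|¬H) = 0.26.
Update on result 1 ('flagged'): P(H) ← 0.962·0.2390 / (0.962·0.2390 + 0.26·0.7610) = 0.22992/0.42778 = 0.5375.
Update on result 2 ('passed'): P(H) ← 0.038·0.5375 / (0.038·0.5375 + 0.74·0.4625) = 0.020424/0.36270 = 0.0563.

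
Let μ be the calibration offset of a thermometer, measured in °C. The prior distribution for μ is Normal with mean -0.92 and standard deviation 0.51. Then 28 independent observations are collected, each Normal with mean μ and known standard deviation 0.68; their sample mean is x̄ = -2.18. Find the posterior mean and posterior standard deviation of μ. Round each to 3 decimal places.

Prior precision 1/τ₀² = 1/0.51² = 3.84468; data precision n/σ² = 28/0.68² = 60.5536.
Posterior precision = 3.84468 + 60.5536 = 64.3983, giving posterior SD = 1/√64.3983 = 0.125.
Posterior mean = (3.84468·-0.92 + 60.5536·-2.18) / 64.3983 = -2.105.

Posterior mean ≈ -2.105; posterior SD ≈ 0.125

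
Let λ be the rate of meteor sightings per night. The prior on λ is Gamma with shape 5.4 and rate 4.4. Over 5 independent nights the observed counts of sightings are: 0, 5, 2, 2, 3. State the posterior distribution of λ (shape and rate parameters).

Posterior: Gamma(shape=17.4, rate=9.4)

Total count ∑xᵢ = 12 over n = 5 nights.
Gamma is conjugate to the Poisson likelihood: posterior is Gamma(shape = 5.4+12 = 17.4, rate = 4.4+5 = 9.4).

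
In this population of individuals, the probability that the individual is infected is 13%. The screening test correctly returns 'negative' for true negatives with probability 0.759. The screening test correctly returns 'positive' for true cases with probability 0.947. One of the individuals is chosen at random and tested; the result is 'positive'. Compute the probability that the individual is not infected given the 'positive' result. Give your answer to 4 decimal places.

P(¬H | E) ≈ 0.6301

Write H for 'the individual is infected'. Prior odds H:¬H = 0.13/0.87 = 0.14943. For the 'positive' outcome, the likelihood ratio is 0.947/0.241 = 3.9295.
Posterior odds = 0.14943 × 3.9295 = 0.58716, so P(H|E) = 0.58716/(1+0.58716) = 0.3699. Then P(¬H|E) = 1 − 0.3699 = 0.6301.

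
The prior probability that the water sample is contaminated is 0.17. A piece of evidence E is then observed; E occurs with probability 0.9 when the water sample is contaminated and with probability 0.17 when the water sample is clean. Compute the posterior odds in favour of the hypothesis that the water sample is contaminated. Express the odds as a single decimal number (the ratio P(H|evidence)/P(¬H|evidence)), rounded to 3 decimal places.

Prior odds = 0.17/(1−0.17) = 0.20482. In log-odds, ln(0.20482) = -1.5856.
Add log likelihood ratio: ln(5.2941) = 1.6666.
Posterior log-odds = 0.080969, so posterior odds = exp(0.080969) = 1.0843.

Posterior odds ≈ 1.084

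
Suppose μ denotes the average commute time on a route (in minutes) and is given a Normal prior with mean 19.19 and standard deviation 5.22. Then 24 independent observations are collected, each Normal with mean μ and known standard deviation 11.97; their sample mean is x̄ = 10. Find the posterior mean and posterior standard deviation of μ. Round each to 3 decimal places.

Prior precision 1/τ₀² = 1/5.22² = 0.0366994; data precision n/σ² = 24/11.97² = 0.167503.
Posterior precision = 0.0366994 + 0.167503 = 0.204203, giving posterior SD = 1/√0.204203 = 2.213.
Posterior mean = (0.0366994·19.19 + 0.167503·10) / 0.204203 = 11.652.

Posterior mean ≈ 11.652; posterior SD ≈ 2.213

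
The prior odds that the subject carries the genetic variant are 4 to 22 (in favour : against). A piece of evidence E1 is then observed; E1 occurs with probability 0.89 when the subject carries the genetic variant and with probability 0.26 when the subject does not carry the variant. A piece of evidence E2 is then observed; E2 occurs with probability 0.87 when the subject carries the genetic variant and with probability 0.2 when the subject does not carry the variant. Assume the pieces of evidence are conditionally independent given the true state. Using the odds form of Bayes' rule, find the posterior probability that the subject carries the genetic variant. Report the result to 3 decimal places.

Prior odds = 4/22 = 0.18182. In log-odds, ln(0.18182) = -1.7047.
Add log likelihood ratios: ln(3.4231) + ln(4.3500) = 2.7007.
Posterior log-odds = 0.99597, so posterior odds = exp(0.99597) = 2.7073. Converting, P(H|E) = 2.7073/3.7073 = 0.730.

Posterior probability ≈ 0.730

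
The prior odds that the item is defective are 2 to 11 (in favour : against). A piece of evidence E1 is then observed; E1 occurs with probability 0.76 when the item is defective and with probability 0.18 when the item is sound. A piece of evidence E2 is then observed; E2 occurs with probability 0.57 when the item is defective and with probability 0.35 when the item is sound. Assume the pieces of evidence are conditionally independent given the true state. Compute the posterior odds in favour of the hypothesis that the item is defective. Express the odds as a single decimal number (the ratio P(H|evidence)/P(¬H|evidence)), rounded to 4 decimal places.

Prior odds = 2/11 = 0.18182.
Likelihood ratio for E1 = 0.76/0.18 = 4.2222.
Likelihood ratio for E2 = 0.57/0.35 = 1.6286.
Posterior odds = prior odds × LR₁ × LR₂ = 1.2502.

Posterior odds ≈ 1.2502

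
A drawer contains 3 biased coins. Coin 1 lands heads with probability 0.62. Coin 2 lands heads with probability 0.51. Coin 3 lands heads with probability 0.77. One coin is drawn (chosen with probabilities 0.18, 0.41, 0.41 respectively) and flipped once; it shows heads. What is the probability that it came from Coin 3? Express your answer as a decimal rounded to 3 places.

Posterior probability ≈ 0.496

P(heads|C1) = 0.62; P(heads|C2) = 0.51; P(heads|C3) = 0.77.
Prior × likelihood for each source: 0.18·0.62=0.1116, 0.41·0.51=0.2091, 0.41·0.77=0.3157. Summing gives P(heads) = 0.63640.
P(Coin 3 | heads) = 0.3157 / 0.63640 = 0.496.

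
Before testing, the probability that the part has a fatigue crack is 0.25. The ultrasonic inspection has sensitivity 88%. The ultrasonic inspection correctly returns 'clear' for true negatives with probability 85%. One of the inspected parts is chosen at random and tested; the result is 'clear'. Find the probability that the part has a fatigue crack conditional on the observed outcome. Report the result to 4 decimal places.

P(H | E) ≈ 0.0449

Let H be the event that the part has a fatigue crack. P(H) = 0.25, so P(¬H) = 0.75. With E the 'clear' result, P(E|H) = 0.12 and P(E|¬H) = 0.85.
P(E) = 0.12·0.25 + 0.85·0.75 = 0.030000 + 0.63750 = 0.66750.
By Bayes' theorem, P(H|E) = 0.030000 / 0.66750 = 0.0449.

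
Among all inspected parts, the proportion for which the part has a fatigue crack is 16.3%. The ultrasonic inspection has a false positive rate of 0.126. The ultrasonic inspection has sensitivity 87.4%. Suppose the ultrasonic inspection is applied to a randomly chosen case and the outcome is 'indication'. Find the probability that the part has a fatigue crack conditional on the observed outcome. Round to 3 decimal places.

P(H | E) ≈ 0.575

Write H for 'the part has a fatigue crack'. Prior odds H:¬H = 0.163/0.837 = 0.19474. For the 'indication' outcome, the likelihood ratio is 0.874/0.126 = 6.9365.
Posterior odds = 0.19474 × 6.9365 = 1.3508, so P(H|E) = 1.3508/(1+1.3508) = 0.575.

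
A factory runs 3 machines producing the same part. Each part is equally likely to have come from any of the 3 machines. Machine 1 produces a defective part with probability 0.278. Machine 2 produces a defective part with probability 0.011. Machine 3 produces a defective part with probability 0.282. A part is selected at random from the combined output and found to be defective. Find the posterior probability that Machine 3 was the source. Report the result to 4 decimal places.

P(defective|M1) = 0.278; P(defective|M2) = 0.011; P(defective|M3) = 0.282.
Prior × likelihood for each source: 0.333333·0.278=0.09267, 0.333333·0.011=0.003667, 0.333333·0.282=0.09400. Summing gives P(defective) = 0.19033.
P(Machine 3 | defective) = 0.09400 / 0.19033 = 0.4939.

Posterior probability ≈ 0.4939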